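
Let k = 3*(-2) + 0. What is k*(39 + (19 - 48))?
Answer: -60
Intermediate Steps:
k = -6 (k = -6 + 0 = -6)
k*(39 + (19 - 48)) = -6*(39 + (19 - 48)) = -6*(39 - 29) = -6*10 = -60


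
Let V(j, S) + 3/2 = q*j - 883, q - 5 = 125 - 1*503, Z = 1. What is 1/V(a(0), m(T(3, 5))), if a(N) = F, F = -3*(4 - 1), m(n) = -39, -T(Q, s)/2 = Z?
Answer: 2/4945 ≈ 0.00040445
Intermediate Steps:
T(Q, s) = -2 (T(Q, s) = -2*1 = -2)
q = -373 (q = 5 + (125 - 1*503) = 5 + (125 - 503) = 5 - 378 = -373)
F = -9 (F = -3*3 = -9)
a(N) = -9
V(j, S) = -1769/2 - 373*j (V(j, S) = -3/2 + (-373*j - 883) = -3/2 + (-883 - 373*j) = -1769/2 - 373*j)
1/V(a(0), m(T(3, 5))) = 1/(-1769/2 - 373*(-9)) = 1/(-1769/2 + 3357) = 1/(4945/2) = 2/4945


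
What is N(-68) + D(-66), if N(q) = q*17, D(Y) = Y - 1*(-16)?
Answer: -1206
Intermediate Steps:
D(Y) = 16 + Y (D(Y) = Y + 16 = 16 + Y)
N(q) = 17*q
N(-68) + D(-66) = 17*(-68) + (16 - 66) = -1156 - 50 = -1206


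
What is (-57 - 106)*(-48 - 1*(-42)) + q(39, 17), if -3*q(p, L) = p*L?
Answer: 757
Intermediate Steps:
q(p, L) = -L*p/3 (q(p, L) = -p*L/3 = -L*p/3)
(-57 - 106)*(-48 - 1*(-42)) + q(39, 17) = (-57 - 106)*(-48 - 1*(-42)) - 1/3*17*39 = -163*(-48 + 42) - 221 = -163*(-6) - 221 = 978 - 221 = 757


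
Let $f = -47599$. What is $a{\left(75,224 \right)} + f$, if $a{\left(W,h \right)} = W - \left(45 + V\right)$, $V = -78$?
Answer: $-47491$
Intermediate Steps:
$a{\left(W,h \right)} = 33 + W$ ($a{\left(W,h \right)} = W - -33 = W + \left(-45 + 78\right) = W + 33 = 33 + W$)
$a{\left(75,224 \right)} + f = \left(33 + 75\right) - 47599 = 108 - 47599 = -47491$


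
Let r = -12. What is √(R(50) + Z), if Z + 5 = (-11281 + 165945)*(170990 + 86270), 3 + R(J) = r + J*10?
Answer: 8*√621700955 ≈ 1.9947e+5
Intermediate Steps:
R(J) = -15 + 10*J (R(J) = -3 + (-12 + J*10) = -3 + (-12 + 10*J) = -15 + 10*J)
Z = 39788860635 (Z = -5 + (-11281 + 165945)*(170990 + 86270) = -5 + 154664*257260 = -5 + 39788860640 = 39788860635)
√(R(50) + Z) = √((-15 + 10*50) + 39788860635) = √((-15 + 500) + 39788860635) = √(485 + 39788860635) = √39788861120 = 8*√621700955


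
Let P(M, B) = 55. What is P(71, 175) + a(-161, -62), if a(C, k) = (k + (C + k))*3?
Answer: -800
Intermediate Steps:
a(C, k) = 3*C + 6*k (a(C, k) = (C + 2*k)*3 = 3*C + 6*k)
P(71, 175) + a(-161, -62) = 55 + (3*(-161) + 6*(-62)) = 55 + (-483 - 372) = 55 - 855 = -800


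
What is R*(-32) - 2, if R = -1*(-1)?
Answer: -34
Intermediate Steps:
R = 1
R*(-32) - 2 = 1*(-32) - 2 = -32 - 2 = -34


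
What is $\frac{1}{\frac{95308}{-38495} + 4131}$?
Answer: $\frac{38495}{158927537} \approx 0.00024222$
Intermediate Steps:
$\frac{1}{\frac{95308}{-38495} + 4131} = \frac{1}{95308 \left(- \frac{1}{38495}\right) + 4131} = \frac{1}{- \frac{95308}{38495} + 4131} = \frac{1}{\frac{158927537}{38495}} = \frac{38495}{158927537}$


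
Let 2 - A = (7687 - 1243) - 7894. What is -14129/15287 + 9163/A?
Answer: 10869043/2017884 ≈ 5.3864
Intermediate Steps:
A = 1452 (A = 2 - ((7687 - 1243) - 7894) = 2 - (6444 - 7894) = 2 - 1*(-1450) = 2 + 1450 = 1452)
-14129/15287 + 9163/A = -14129/15287 + 9163/1452 = -14129*1/15287 + 9163*(1/1452) = -14129/15287 + 833/132 = 10869043/2017884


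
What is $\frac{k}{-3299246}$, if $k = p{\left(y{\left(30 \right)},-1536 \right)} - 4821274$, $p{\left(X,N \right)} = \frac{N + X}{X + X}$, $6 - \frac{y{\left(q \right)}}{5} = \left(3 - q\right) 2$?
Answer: $\frac{241063803}{164962300} \approx 1.4613$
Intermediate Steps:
$y{\left(q \right)} = 10 q$ ($y{\left(q \right)} = 30 - 5 \left(3 - q\right) 2 = 30 - 5 \left(6 - 2 q\right) = 30 + \left(-30 + 10 q\right) = 10 q$)
$p{\left(X,N \right)} = \frac{N + X}{2 X}$
$k = - \frac{241063803}{50}$ ($k = \frac{-1536 + 10 \cdot 30}{2 \cdot 10 \cdot 30} - 4821274 = \frac{-1536 + 300}{2 \cdot 300} - 4821274 = \frac{1}{2} \cdot \frac{1}{300} \left(-1236\right) - 4821274 = - \frac{103}{50} - 4821274 = - \frac{241063803}{50} \approx -4.8213 \cdot 10^{6}$)
$\frac{k}{-3299246} = - \frac{241063803}{50 \left(-3299246\right)} = \left(- \frac{241063803}{50}\right) \left(- \frac{1}{3299246}\right) = \frac{241063803}{164962300}$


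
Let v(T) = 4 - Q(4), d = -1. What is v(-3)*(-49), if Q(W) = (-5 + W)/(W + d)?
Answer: -637/3 ≈ -212.33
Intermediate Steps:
Q(W) = (-5 + W)/(-1 + W) (Q(W) = (-5 + W)/(W - 1) = (-5 + W)/(-1 + W))
v(T) = 13/3 (v(T) = 4 - (-5 + 4)/(-1 + 4) = 4 - (-1)/3 = 4 - 1*(-⅓) = 4 + ⅓ = 13/3)
v(-3)*(-49) = (13/3)*(-49) = -637/3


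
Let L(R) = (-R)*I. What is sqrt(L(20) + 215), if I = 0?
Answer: sqrt(215) ≈ 14.663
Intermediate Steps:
L(R) = 0 (L(R) = -R*0 = 0)
sqrt(L(20) + 215) = sqrt(0 + 215) = sqrt(215)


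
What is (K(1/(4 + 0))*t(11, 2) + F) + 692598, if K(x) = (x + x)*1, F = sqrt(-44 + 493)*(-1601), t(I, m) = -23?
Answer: 1385173/2 - 1601*sqrt(449) ≈ 6.5866e+5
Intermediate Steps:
F = -1601*sqrt(449) (F = sqrt(449)*(-1601) = -1601*sqrt(449) ≈ -33925.)
K(x) = 2*x (K(x) = (2*x)*1 = 2*x)
(K(1/(4 + 0))*t(11, 2) + F) + 692598 = ((2/(4 + 0))*(-23) - 1601*sqrt(449)) + 692598 = ((2/4)*(-23) - 1601*sqrt(449)) + 692598 = ((2*(1/4))*(-23) - 1601*sqrt(449)) + 692598 = ((1/2)*(-23) - 1601*sqrt(449)) + 692598 = (-23/2 - 1601*sqrt(449)) + 692598 = 1385173/2 - 1601*sqrt(449)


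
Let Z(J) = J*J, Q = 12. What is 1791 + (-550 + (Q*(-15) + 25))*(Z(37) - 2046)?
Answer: 479076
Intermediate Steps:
Z(J) = J²
1791 + (-550 + (Q*(-15) + 25))*(Z(37) - 2046) = 1791 + (-550 + (12*(-15) + 25))*(37² - 2046) = 1791 + (-550 + (-180 + 25))*(1369 - 2046) = 1791 + (-550 - 155)*(-677) = 1791 - 705*(-677) = 1791 + 477285 = 479076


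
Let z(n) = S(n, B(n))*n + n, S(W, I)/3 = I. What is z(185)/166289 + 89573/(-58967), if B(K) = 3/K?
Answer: -14883564999/9805563463 ≈ -1.5179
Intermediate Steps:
S(W, I) = 3*I
z(n) = 9 + n (z(n) = (3*(3/n))*n + n = (9/n)*n + n = 9 + n)
z(185)/166289 + 89573/(-58967) = (9 + 185)/166289 + 89573/(-58967) = 194*(1/166289) + 89573*(-1/58967) = 194/166289 - 89573/58967 = -14883564999/9805563463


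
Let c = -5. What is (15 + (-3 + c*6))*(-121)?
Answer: 2178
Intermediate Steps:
(15 + (-3 + c*6))*(-121) = (15 + (-3 - 5*6))*(-121) = (15 + (-3 - 30))*(-121) = (15 - 33)*(-121) = -18*(-121) = 2178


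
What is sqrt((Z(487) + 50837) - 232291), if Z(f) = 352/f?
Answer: 19*I*sqrt(119210782)/487 ≈ 425.97*I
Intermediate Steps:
sqrt((Z(487) + 50837) - 232291) = sqrt((352/487 + 50837) - 232291) = sqrt(24757971/487 - 232291) = sqrt(-88367746/487) = 19*I*sqrt(119210782)/487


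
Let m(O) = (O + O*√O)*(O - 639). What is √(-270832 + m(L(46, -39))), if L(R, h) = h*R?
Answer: √(4093970 + 4364802*I*√1794) ≈ 9721.5 + 9508.6*I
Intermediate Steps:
L(R, h) = R*h
m(O) = (-639 + O)*(O + O^(3/2)) (m(O) = (O + O^(3/2))*(-639 + O) = (-639 + O)*(O + O^(3/2)))
√(-270832 + m(L(46, -39))) = √(-270832 + ((46*(-39))² + (46*(-39))^(5/2) - 29394*(-39) - 639*(-1794*I*√1794))) = √(-270832 + ((-1794)² + (-1794)^(5/2) - 639*(-1794) - (-1146366)*I*√1794)) = √(-270832 + (3218436 + 3218436*I*√1794 + 1146366 - (-1146366)*I*√1794)) = √(-270832 + (3218436 + 3218436*I*√1794 + 1146366 + 1146366*I*√1794)) = √(-270832 + (4364802 + 4364802*I*√1794)) = √(4093970 + 4364802*I*√1794)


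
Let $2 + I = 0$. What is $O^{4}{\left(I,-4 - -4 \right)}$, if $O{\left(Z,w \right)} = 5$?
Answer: $625$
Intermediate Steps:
$I = -2$ ($I = -2 + 0 = -2$)
$O^{4}{\left(I,-4 - -4 \right)} = 5^{4} = 625$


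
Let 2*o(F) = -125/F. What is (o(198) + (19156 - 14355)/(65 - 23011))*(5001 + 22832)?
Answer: -6033999569/413028 ≈ -14609.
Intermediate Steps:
o(F) = -125/(2*F) (o(F) = (-125/F)/2 = -125/(2*F))
(o(198) + (19156 - 14355)/(65 - 23011))*(5001 + 22832) = (-125/2/198 + (19156 - 14355)/(65 - 23011))*(5001 + 22832) = (-125/2*1/198 + 4801/(-22946))*27833 = (-125/396 + 4801*(-1/22946))*27833 = (-125/396 - 4801/22946)*27833 = -216793/413028*27833 = -6033999569/413028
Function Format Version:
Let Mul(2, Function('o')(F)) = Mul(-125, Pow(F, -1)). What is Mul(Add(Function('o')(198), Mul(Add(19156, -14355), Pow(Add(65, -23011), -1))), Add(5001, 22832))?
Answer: Rational(-6033999569, 413028) ≈ -14609.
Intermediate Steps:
Function('o')(F) = Mul(Rational(-125, 2), Pow(F, -1)) (Function('o')(F) = Mul(Rational(1, 2), Mul(-125, Pow(F, -1))) = Mul(Rational(-125, 2), Pow(F, -1)))
Mul(Add(Function('o')(198), Mul(Add(19156, -14355), Pow(Add(65, -23011), -1))), Add(5001, 22832)) = Mul(Add(Mul(Rational(-125, 2), Pow(198, -1)), Mul(Add(19156, -14355), Pow(Add(65, -23011), -1))), Add(5001, 22832)) = Mul(Add(Mul(Rational(-125, 2), Rational(1, 198)), Mul(4801, Pow(-22946, -1))), 27833) = Mul(Add(Rational(-125, 396), Mul(4801, Rational(-1, 22946))), 27833) = Mul(Add(Rational(-125, 396), Rational(-4801, 22946)), 27833) = Mul(Rational(-216793, 413028), 27833) = Rational(-6033999569, 413028)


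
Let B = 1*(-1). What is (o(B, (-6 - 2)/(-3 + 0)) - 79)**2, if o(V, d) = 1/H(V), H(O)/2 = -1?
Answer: 25281/4 ≈ 6320.3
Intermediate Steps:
H(O) = -2 (H(O) = 2*(-1) = -2)
B = -1
o(V, d) = -1/2 (o(V, d) = 1/(-2) = -1/2)
(o(B, (-6 - 2)/(-3 + 0)) - 79)**2 = (-1/2 - 79)**2 = (-159/2)**2 = 25281/4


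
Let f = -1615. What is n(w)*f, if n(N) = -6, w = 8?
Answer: 9690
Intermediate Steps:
n(w)*f = -6*(-1615) = 9690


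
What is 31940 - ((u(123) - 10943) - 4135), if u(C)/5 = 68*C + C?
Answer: 4583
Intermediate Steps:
u(C) = 345*C (u(C) = 5*(68*C + C) = 5*(69*C) = 345*C)
31940 - ((u(123) - 10943) - 4135) = 31940 - ((345*123 - 10943) - 4135) = 31940 - ((42435 - 10943) - 4135) = 31940 - (31492 - 4135) = 31940 - 1*27357 = 31940 - 27357 = 4583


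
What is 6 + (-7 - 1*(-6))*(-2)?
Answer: 8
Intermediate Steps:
6 + (-7 - 1*(-6))*(-2) = 6 + (-7 + 6)*(-2) = 6 - 1*(-2) = 6 + 2 = 8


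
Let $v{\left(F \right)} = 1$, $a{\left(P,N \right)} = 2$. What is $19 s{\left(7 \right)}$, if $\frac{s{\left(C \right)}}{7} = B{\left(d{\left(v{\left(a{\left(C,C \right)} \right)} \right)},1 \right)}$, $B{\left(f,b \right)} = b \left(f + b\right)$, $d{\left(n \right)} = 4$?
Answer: $665$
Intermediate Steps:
$B{\left(f,b \right)} = b \left(b + f\right)$
$s{\left(C \right)} = 35$ ($s{\left(C \right)} = 7 \cdot 1 \left(1 + 4\right) = 7 \cdot 1 \cdot 5 = 7 \cdot 5 = 35$)
$19 s{\left(7 \right)} = 19 \cdot 35 = 665$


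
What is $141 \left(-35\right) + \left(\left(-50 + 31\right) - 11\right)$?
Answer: $-4965$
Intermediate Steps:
$141 \left(-35\right) + \left(\left(-50 + 31\right) - 11\right) = -4935 - 30 = -4965$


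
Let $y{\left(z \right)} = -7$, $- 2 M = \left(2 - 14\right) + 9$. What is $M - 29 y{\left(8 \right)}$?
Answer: $\frac{409}{2} \approx 204.5$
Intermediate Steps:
$M = \frac{3}{2}$ ($M = - \frac{\left(2 - 14\right) + 9}{2} = - \frac{-12 + 9}{2} = \left(- \frac{1}{2}\right) \left(-3\right) = \frac{3}{2} \approx 1.5$)
$M - 29 y{\left(8 \right)} = \frac{3}{2} - -203 = \frac{3}{2} + 203 = \frac{409}{2}$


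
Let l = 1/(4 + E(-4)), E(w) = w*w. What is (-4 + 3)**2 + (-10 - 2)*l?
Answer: 2/5 ≈ 0.40000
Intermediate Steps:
E(w) = w**2
l = 1/20 (l = 1/(4 + (-4)**2) = 1/(4 + 16) = 1/20 ≈ 0.050000)
(-4 + 3)**2 + (-10 - 2)*l = (-4 + 3)**2 + (-10 - 2)*(1/20) = (-1)**2 - 12*1/20 = 1 - 3/5 = 2/5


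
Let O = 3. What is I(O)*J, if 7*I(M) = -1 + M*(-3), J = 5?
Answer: -50/7 ≈ -7.1429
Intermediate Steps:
I(M) = -⅐ - 3*M/7 (I(M) = (-1 + M*(-3))/7 = (-1 - 3*M)/7 = -⅐ - 3*M/7)
I(O)*J = (-⅐ - 3/7*3)*5 = (-⅐ - 9/7)*5 = -10/7*5 = -50/7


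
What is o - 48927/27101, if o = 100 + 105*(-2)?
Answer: -3030037/27101 ≈ -111.81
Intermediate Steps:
o = -110 (o = 100 - 210 = -110)
o - 48927/27101 = -110 - 48927/27101 = -3030037/27101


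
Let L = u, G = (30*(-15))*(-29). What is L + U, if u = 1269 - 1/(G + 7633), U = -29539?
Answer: -584708411/20683 ≈ -28270.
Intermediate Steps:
G = 13050 (G = -450*(-29) = 13050)
u = 26246726/20683 (u = 1269 - 1/(13050 + 7633) = 1269 - 1/20683 = 26246726/20683 ≈ 1269.0)
L = 26246726/20683 ≈ 1269.0
L + U = 26246726/20683 - 29539 = -584708411/20683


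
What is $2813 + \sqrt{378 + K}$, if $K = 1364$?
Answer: $2813 + \sqrt{1742} \approx 2854.7$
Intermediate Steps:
$2813 + \sqrt{378 + K} = 2813 + \sqrt{378 + 1364} = 2813 + \sqrt{1742}$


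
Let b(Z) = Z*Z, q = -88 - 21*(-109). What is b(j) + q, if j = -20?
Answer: 2601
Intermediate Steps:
q = 2201 (q = -88 + 2289 = 2201)
b(Z) = Z²
b(j) + q = (-20)² + 2201 = 400 + 2201 = 2601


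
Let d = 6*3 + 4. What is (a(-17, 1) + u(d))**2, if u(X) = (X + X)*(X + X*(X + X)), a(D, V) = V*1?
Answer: 1897560721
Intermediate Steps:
a(D, V) = V
d = 22 (d = 18 + 4 = 22)
u(X) = 2*X*(X + 2*X**2) (u(X) = (2*X)*(X + X*(2*X)) = (2*X)*(X + 2*X**2) = 2*X*(X + 2*X**2))
(a(-17, 1) + u(d))**2 = (1 + 22**2*(2 + 4*22))**2 = (1 + 484*(2 + 88))**2 = (1 + 484*90)**2 = (1 + 43560)**2 = 43561**2 = 1897560721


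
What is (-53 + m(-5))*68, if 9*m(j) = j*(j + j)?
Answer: -29036/9 ≈ -3226.2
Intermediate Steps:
m(j) = 2*j²/9 (m(j) = (j*(j + j))/9 = (j*(2*j))/9 = (2*j²)/9 = 2*j²/9)
(-53 + m(-5))*68 = (-53 + (2/9)*(-5)²)*68 = (-53 + (2/9)*25)*68 = (-53 + 50/9)*68 = -427/9*68 = -29036/9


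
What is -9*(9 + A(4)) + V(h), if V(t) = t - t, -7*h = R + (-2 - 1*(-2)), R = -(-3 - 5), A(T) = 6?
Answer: -135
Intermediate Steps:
R = 8 (R = -1*(-8) = 8)
h = -8/7 (h = -(8 + (-2 - 1*(-2)))/7 = -(8 + (-2 + 2))/7 = -(8 + 0)/7 = -1/7*8 = -8/7 ≈ -1.1429)
V(t) = 0
-9*(9 + A(4)) + V(h) = -9*(9 + 6) + 0 = -9*15 + 0 = -135 + 0 = -135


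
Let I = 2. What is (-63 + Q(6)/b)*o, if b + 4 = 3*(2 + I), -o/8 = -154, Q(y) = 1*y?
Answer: -76692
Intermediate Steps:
Q(y) = y
o = 1232 (o = -8*(-154) = 1232)
b = 8 (b = -4 + 3*(2 + 2) = -4 + 3*4 = -4 + 12 = 8)
(-63 + Q(6)/b)*o = (-63 + 6/8)*1232 = (-63 + 6*(1/8))*1232 = (-63 + 3/4)*1232 = -249/4*1232 = -76692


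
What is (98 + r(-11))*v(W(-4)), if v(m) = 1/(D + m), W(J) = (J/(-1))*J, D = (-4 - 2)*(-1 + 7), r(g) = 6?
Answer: -2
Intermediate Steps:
D = -36 (D = -6*6 = -36)
W(J) = -J² (W(J) = (J*(-1))*J = (-J)*J = -J²)
v(m) = 1/(-36 + m)
(98 + r(-11))*v(W(-4)) = (98 + 6)/(-36 - 1*(-4)²) = 104/(-36 - 1*16) = 104/(-36 - 16) = 104/(-52) = 104*(-1/52) = -2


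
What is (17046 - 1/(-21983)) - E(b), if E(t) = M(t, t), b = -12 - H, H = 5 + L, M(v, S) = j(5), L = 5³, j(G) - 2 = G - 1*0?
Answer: 374568338/21983 ≈ 17039.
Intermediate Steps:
j(G) = 2 + G (j(G) = 2 + (G - 1*0) = 2 + (G + 0) = 2 + G)
L = 125
M(v, S) = 7 (M(v, S) = 2 + 5 = 7)
H = 130 (H = 5 + 125 = 130)
b = -142 (b = -12 - 1*130 = -12 - 130 = -142)
E(t) = 7
(17046 - 1/(-21983)) - E(b) = (17046 - 1/(-21983)) - 1*7 = (17046 - 1*(-1/21983)) - 7 = (17046 + 1/21983) - 7 = 374722219/21983 - 7 = 374568338/21983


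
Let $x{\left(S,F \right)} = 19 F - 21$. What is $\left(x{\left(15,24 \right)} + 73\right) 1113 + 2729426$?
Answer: $3294830$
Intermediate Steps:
$x{\left(S,F \right)} = -21 + 19 F$
$\left(x{\left(15,24 \right)} + 73\right) 1113 + 2729426 = \left(\left(-21 + 19 \cdot 24\right) + 73\right) 1113 + 2729426 = \left(\left(-21 + 456\right) + 73\right) 1113 + 2729426 = \left(435 + 73\right) 1113 + 2729426 = 508 \cdot 1113 + 2729426 = 565404 + 2729426 = 3294830$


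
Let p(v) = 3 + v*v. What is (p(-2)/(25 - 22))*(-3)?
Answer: -7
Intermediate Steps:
p(v) = 3 + v²
(p(-2)/(25 - 22))*(-3) = ((3 + (-2)²)/(25 - 22))*(-3) = ((3 + 4)/3)*(-3) = ((⅓)*7)*(-3) = (7/3)*(-3) = -7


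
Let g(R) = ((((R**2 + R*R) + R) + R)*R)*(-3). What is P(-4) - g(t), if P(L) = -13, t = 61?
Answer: 1384199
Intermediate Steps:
g(R) = -3*R*(2*R + 2*R**2) (g(R) = ((((R**2 + R**2) + R) + R)*R)*(-3) = (((2*R**2 + R) + R)*R)*(-3) = (((R + 2*R**2) + R)*R)*(-3) = ((2*R + 2*R**2)*R)*(-3) = (R*(2*R + 2*R**2))*(-3) = -3*R*(2*R + 2*R**2))
P(-4) - g(t) = -13 - 6*61**2*(-1 - 1*61) = -13 - 6*3721*(-1 - 61) = -13 - 6*3721*(-62) = -13 - 1*(-1384212) = -13 + 1384212 = 1384199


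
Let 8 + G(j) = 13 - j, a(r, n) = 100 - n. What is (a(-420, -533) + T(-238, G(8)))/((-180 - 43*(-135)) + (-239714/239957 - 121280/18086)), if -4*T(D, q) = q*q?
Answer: 5474736293973/48756575992772 ≈ 0.11229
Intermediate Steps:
G(j) = 5 - j (G(j) = -8 + (13 - j) = 5 - j)
T(D, q) = -q²/4 (T(D, q) = -q*q/4 = -q²/4)
(a(-420, -533) + T(-238, G(8)))/((-180 - 43*(-135)) + (-239714/239957 - 121280/18086)) = ((100 - 1*(-533)) - (5 - 1*8)²/4)/((-180 - 43*(-135)) + (-239714/239957 - 121280/18086)) = ((100 + 533) - (5 - 8)²/4)/((-180 + 5805) + (-239714*1/239957 - 121280*1/18086)) = (633 - ¼*(-3)²)/(5625 + (-239714/239957 - 60640/9043)) = (633 - ¼*9)/(5625 - 16718726182/2169931151) = (633 - 9/4)/(12189143998193/2169931151) = (2523/4)*(2169931151/12189143998193) = 5474736293973/48756575992772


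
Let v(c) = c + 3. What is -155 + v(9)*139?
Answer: 1513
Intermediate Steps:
v(c) = 3 + c
-155 + v(9)*139 = -155 + (3 + 9)*139 = -155 + 12*139 = -155 + 1668 = 1513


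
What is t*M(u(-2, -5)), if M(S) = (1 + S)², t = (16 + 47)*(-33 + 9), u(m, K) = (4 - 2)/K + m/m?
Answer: -96768/25 ≈ -3870.7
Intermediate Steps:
u(m, K) = 1 + 2/K (u(m, K) = 2/K + 1 = 1 + 2/K)
t = -1512 (t = 63*(-24) = -1512)
t*M(u(-2, -5)) = -1512*(1 + (2 - 5)/(-5))² = -1512*(1 - ⅕*(-3))² = -1512*(1 + ⅗)² = -1512*(8/5)² = -1512*64/25 = -96768/25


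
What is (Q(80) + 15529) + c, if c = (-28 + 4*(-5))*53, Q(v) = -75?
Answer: 12910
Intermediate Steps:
c = -2544 (c = (-28 - 20)*53 = -48*53 = -2544)
(Q(80) + 15529) + c = (-75 + 15529) - 2544 = 15454 - 2544 = 12910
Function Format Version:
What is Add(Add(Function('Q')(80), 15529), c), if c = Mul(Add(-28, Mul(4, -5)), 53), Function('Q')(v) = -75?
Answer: 12910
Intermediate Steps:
c = -2544 (c = Mul(Add(-28, -20), 53) = Mul(-48, 53) = -2544)
Add(Add(Function('Q')(80), 15529), c) = Add(Add(-75, 15529), -2544) = Add(15454, -2544) = 12910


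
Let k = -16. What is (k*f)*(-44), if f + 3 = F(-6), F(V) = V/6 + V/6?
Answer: -3520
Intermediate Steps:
F(V) = V/3 (F(V) = V*(⅙) + V*(⅙) = V/6 + V/6 = V/3)
f = -5 (f = -3 + (⅓)*(-6) = -3 - 2 = -5)
(k*f)*(-44) = -16*(-5)*(-44) = 80*(-44) = -3520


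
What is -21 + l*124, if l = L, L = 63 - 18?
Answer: 5559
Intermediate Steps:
L = 45
l = 45
-21 + l*124 = -21 + 45*124 = -21 + 5580 = 5559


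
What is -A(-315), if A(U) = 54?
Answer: -54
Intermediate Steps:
-A(-315) = -1*54 = -54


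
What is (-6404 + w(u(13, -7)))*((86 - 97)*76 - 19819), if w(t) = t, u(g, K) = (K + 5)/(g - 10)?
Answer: 132288390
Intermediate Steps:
u(g, K) = (5 + K)/(-10 + g)
(-6404 + w(u(13, -7)))*((86 - 97)*76 - 19819) = (-6404 + (5 - 7)/(-10 + 13))*((86 - 97)*76 - 19819) = (-6404 - 2/3)*(-11*76 - 19819) = (-6404 + (⅓)*(-2))*(-836 - 19819) = (-6404 - ⅔)*(-20655) = -19214/3*(-20655) = 132288390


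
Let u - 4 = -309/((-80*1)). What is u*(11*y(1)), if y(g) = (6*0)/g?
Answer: 0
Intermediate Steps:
y(g) = 0 (y(g) = 0/g = 0)
u = 629/80 (u = 4 - 309/((-80*1)) = 4 - 309/(-80) = 4 - 309*(-1/80) = 4 + 309/80 = 629/80 ≈ 7.8625)
u*(11*y(1)) = 629*(11*0)/80 = (629/80)*0 = 0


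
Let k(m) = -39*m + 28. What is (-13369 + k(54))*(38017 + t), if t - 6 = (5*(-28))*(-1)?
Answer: -589503861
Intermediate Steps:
k(m) = 28 - 39*m
t = 146 (t = 6 + (5*(-28))*(-1) = 6 - 140*(-1) = 6 + 140 = 146)
(-13369 + k(54))*(38017 + t) = (-13369 + (28 - 39*54))*(38017 + 146) = (-13369 + (28 - 2106))*38163 = (-13369 - 2078)*38163 = -15447*38163 = -589503861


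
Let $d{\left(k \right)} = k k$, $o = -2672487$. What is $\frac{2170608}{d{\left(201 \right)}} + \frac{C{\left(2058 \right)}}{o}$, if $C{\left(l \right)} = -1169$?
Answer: $\frac{644552098985}{11996794143} \approx 53.727$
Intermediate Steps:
$d{\left(k \right)} = k^{2}$
$\frac{2170608}{d{\left(201 \right)}} + \frac{C{\left(2058 \right)}}{o} = \frac{2170608}{201^{2}} - \frac{1169}{-2672487} = \frac{2170608}{40401} - - \frac{1169}{2672487} = 2170608 \cdot \frac{1}{40401} + \frac{1169}{2672487} = \frac{723536}{13467} + \frac{1169}{2672487} = \frac{644552098985}{11996794143}$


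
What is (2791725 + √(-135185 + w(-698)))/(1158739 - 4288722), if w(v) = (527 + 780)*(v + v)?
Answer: -2791725/3129983 - I*√1959757/3129983 ≈ -0.89193 - 0.00044726*I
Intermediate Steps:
w(v) = 2614*v (w(v) = 1307*(2*v) = 2614*v)
(2791725 + √(-135185 + w(-698)))/(1158739 - 4288722) = (2791725 + √(-135185 + 2614*(-698)))/(1158739 - 4288722) = (2791725 + √(-135185 - 1824572))/(-3129983) = (2791725 + √(-1959757))*(-1/3129983) = (2791725 + I*√1959757)*(-1/3129983) = -2791725/3129983 - I*√1959757/3129983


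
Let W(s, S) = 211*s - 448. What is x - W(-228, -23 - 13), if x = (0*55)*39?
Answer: 48556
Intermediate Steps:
W(s, S) = -448 + 211*s
x = 0 (x = 0*39 = 0)
x - W(-228, -23 - 13) = 0 - (-448 + 211*(-228)) = 0 - (-448 - 48108) = 0 - 1*(-48556) = 0 + 48556 = 48556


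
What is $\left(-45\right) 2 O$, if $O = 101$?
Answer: $-9090$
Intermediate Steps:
$\left(-45\right) 2 O = \left(-45\right) 2 \cdot 101 = \left(-90\right) 101 = -9090$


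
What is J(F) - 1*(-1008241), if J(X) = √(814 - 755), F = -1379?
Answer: 1008241 + √59 ≈ 1.0082e+6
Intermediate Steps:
J(X) = √59
J(F) - 1*(-1008241) = √59 - 1*(-1008241) = √59 + 1008241 = 1008241 + √59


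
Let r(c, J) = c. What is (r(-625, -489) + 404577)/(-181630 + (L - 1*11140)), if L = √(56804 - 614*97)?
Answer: -38934913520/18580137827 - 1817784*I*√34/18580137827 ≈ -2.0955 - 0.00057047*I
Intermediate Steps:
L = 9*I*√34 (L = √(56804 - 59558) = √(-2754) = 9*I*√34 ≈ 52.479*I)
(r(-625, -489) + 404577)/(-181630 + (L - 1*11140)) = (-625 + 404577)/(-181630 + (9*I*√34 - 1*11140)) = 403952/(-181630 + (9*I*√34 - 11140)) = 403952/(-181630 + (-11140 + 9*I*√34)) = 403952/(-192770 + 9*I*√34)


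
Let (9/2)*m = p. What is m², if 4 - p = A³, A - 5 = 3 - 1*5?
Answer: 2116/81 ≈ 26.123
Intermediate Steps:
A = 3 (A = 5 + (3 - 1*5) = 5 + (3 - 5) = 5 - 2 = 3)
p = -23 (p = 4 - 1*3³ = 4 - 1*27 = 4 - 27 = -23)
m = -46/9 (m = (2/9)*(-23) = -46/9 ≈ -5.1111)
m² = (-46/9)² = 2116/81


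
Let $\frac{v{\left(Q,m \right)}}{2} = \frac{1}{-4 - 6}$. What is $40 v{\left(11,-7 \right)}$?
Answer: $-8$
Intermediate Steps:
$v{\left(Q,m \right)} = - \frac{1}{5}$ ($v{\left(Q,m \right)} = \frac{2}{-4 - 6} = \frac{2}{-10} = 2 \left(- \frac{1}{10}\right) = - \frac{1}{5}$)
$40 v{\left(11,-7 \right)} = 40 \left(- \frac{1}{5}\right) = -8$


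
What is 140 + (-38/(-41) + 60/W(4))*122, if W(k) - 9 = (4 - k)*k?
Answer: 131168/123 ≈ 1066.4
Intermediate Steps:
W(k) = 9 + k*(4 - k) (W(k) = 9 + (4 - k)*k = 9 + k*(4 - k))
140 + (-38/(-41) + 60/W(4))*122 = 140 + (-38/(-41) + 60/(9 - 1*4² + 4*4))*122 = 140 + (-38*(-1/41) + 60/(9 - 1*16 + 16))*122 = 140 + (38/41 + 60/(9 - 16 + 16))*122 = 140 + (38/41 + 60/9)*122 = 140 + (38/41 + 60*(⅑))*122 = 140 + (38/41 + 20/3)*122 = 140 + (934/123)*122 = 140 + 113948/123 = 131168/123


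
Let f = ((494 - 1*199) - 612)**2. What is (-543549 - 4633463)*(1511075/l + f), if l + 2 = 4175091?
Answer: -2172025891842847152/4175089 ≈ -5.2023e+11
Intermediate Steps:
l = 4175089 (l = -2 + 4175091 = 4175089)
f = 100489 (f = ((494 - 199) - 612)**2 = (295 - 612)**2 = (-317)**2 = 100489)
(-543549 - 4633463)*(1511075/l + f) = (-543549 - 4633463)*(1511075/4175089 + 100489) = -5177012*(1511075*(1/4175089) + 100489) = -5177012*(1511075/4175089 + 100489) = -5177012*419552029596/4175089 = -2172025891842847152/4175089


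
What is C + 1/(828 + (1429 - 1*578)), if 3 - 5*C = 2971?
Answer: -4983267/8395 ≈ -593.60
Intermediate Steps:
C = -2968/5 (C = ⅗ - ⅕*2971 = ⅗ - 2971/5 = -2968/5 ≈ -593.60)
C + 1/(828 + (1429 - 1*578)) = -2968/5 + 1/(828 + (1429 - 1*578)) = -2968/5 + 1/(828 + (1429 - 578)) = -2968/5 + 1/(828 + 851) = -2968/5 + 1/1679 = -4983267/8395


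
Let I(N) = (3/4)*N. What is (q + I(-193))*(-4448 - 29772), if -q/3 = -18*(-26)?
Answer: 52998225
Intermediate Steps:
I(N) = 3*N/4 (I(N) = (3*(¼))*N = 3*N/4)
q = -1404 (q = -(-54)*(-26) = -3*468 = -1404)
(q + I(-193))*(-4448 - 29772) = (-1404 + (¾)*(-193))*(-4448 - 29772) = (-1404 - 579/4)*(-34220) = -6195/4*(-34220) = 52998225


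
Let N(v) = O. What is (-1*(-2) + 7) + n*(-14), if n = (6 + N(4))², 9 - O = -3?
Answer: -4527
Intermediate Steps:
O = 12 (O = 9 - 1*(-3) = 9 + 3 = 12)
N(v) = 12
n = 324 (n = (6 + 12)² = 18² = 324)
(-1*(-2) + 7) + n*(-14) = (-1*(-2) + 7) + 324*(-14) = (2 + 7) - 4536 = 9 - 4536 = -4527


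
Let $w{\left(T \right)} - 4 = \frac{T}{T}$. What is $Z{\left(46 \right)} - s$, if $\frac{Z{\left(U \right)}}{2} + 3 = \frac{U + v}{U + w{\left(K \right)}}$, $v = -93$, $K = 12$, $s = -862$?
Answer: $\frac{43562}{51} \approx 854.16$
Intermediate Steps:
$w{\left(T \right)} = 5$ ($w{\left(T \right)} = 4 + \frac{T}{T} = 4 + 1 = 5$)
$Z{\left(U \right)} = -6 + \frac{2 \left(-93 + U\right)}{5 + U}$ ($Z{\left(U \right)} = -6 + 2 \frac{U - 93}{U + 5} = -6 + 2 \frac{-93 + U}{5 + U} = -6 + \frac{2 \left(-93 + U\right)}{5 + U}$)
$Z{\left(46 \right)} - s = \frac{4 \left(-54 - 46\right)}{5 + 46} - -862 = \frac{4 \left(-54 - 46\right)}{51} + 862 = 4 \cdot \frac{1}{51} \left(-100\right) + 862 = - \frac{400}{51} + 862 = \frac{43562}{51}$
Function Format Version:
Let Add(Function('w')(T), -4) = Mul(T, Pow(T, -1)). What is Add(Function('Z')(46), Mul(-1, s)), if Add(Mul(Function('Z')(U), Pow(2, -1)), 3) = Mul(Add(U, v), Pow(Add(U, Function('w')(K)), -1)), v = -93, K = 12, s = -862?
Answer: Rational(43562, 51) ≈ 854.16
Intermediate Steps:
Function('w')(T) = 5 (Function('w')(T) = Add(4, Mul(T, Pow(T, -1))) = Add(4, 1) = 5)
Function('Z')(U) = Add(-6, Mul(2, Pow(Add(5, U), -1), Add(-93, U))) (Function('Z')(U) = Add(-6, Mul(2, Mul(Add(U, -93), Pow(Add(U, 5), -1)))) = Add(-6, Mul(2, Mul(Add(-93, U), Pow(Add(5, U), -1)))) = Add(-6, Mul(2, Mul(Pow(Add(5, U), -1), Add(-93, U)))) = Add(-6, Mul(2, Pow(Add(5, U), -1), Add(-93, U))))
Add(Function('Z')(46), Mul(-1, s)) = Add(Mul(4, Pow(Add(5, 46), -1), Add(-54, Mul(-1, 46))), Mul(-1, -862)) = Add(Mul(4, Pow(51, -1), Add(-54, -46)), 862) = Add(Mul(4, Rational(1, 51), -100), 862) = Add(Rational(-400, 51), 862) = Rational(43562, 51)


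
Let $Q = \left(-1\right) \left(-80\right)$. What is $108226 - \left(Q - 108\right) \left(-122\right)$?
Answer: $104810$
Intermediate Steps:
$Q = 80$
$108226 - \left(Q - 108\right) \left(-122\right) = 108226 - \left(80 - 108\right) \left(-122\right) = 108226 - \left(-28\right) \left(-122\right) = 108226 - 3416 = 104810$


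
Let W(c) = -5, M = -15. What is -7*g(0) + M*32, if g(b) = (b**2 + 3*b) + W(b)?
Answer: -445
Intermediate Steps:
g(b) = -5 + b**2 + 3*b (g(b) = (b**2 + 3*b) - 5 = -5 + b**2 + 3*b)
-7*g(0) + M*32 = -7*(-5 + 0**2 + 3*0) - 15*32 = -7*(-5 + 0 + 0) - 480 = -7*(-5) - 480 = 35 - 480 = -445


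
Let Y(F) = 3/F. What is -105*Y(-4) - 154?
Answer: -301/4 ≈ -75.250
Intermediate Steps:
-105*Y(-4) - 154 = -315/(-4) - 154 = -315*(-1)/4 - 154 = -105*(-¾) - 154 = 315/4 - 154 = -301/4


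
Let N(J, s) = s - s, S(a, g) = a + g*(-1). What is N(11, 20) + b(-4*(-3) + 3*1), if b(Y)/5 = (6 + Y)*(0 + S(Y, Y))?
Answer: 0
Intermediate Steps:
S(a, g) = a - g
b(Y) = 0 (b(Y) = 5*((6 + Y)*(0 + (Y - Y))) = 5*((6 + Y)*(0 + 0)) = 5*((6 + Y)*0) = 5*0 = 0)
N(J, s) = 0
N(11, 20) + b(-4*(-3) + 3*1) = 0 + 0 = 0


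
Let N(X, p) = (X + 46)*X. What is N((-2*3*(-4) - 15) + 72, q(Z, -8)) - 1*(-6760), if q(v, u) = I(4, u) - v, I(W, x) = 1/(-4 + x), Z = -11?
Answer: 17047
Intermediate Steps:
q(v, u) = 1/(-4 + u) - v
N(X, p) = X*(46 + X) (N(X, p) = (46 + X)*X = X*(46 + X))
N((-2*3*(-4) - 15) + 72, q(Z, -8)) - 1*(-6760) = ((-2*3*(-4) - 15) + 72)*(46 + ((-2*3*(-4) - 15) + 72)) - 1*(-6760) = ((-6*(-4) - 15) + 72)*(46 + ((-6*(-4) - 15) + 72)) + 6760 = ((24 - 15) + 72)*(46 + ((24 - 15) + 72)) + 6760 = (9 + 72)*(46 + (9 + 72)) + 6760 = 81*(46 + 81) + 6760 = 81*127 + 6760 = 10287 + 6760 = 17047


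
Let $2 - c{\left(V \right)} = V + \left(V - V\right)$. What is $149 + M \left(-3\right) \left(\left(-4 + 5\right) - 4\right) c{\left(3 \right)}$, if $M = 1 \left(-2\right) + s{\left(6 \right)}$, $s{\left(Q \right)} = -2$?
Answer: $185$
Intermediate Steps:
$c{\left(V \right)} = 2 - V$ ($c{\left(V \right)} = 2 - \left(V + \left(V - V\right)\right) = 2 - \left(V + 0\right) = 2 - V$)
$M = -4$ ($M = 1 \left(-2\right) - 2 = -2 - 2 = -4$)
$149 + M \left(-3\right) \left(\left(-4 + 5\right) - 4\right) c{\left(3 \right)} = 149 + \left(-4\right) \left(-3\right) \left(\left(-4 + 5\right) - 4\right) \left(2 - 3\right) = 149 + 12 \left(1 - 4\right) \left(2 - 3\right) = 149 + 12 \left(-3\right) \left(-1\right) = 149 - -36 = 149 + 36 = 185$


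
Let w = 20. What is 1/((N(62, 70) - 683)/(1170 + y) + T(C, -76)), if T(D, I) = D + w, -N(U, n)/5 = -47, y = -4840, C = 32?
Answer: 1835/95644 ≈ 0.019186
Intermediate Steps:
N(U, n) = 235 (N(U, n) = -5*(-47) = 235)
T(D, I) = 20 + D (T(D, I) = D + 20 = 20 + D)
1/((N(62, 70) - 683)/(1170 + y) + T(C, -76)) = 1/((235 - 683)/(1170 - 4840) + (20 + 32)) = 1/(-448/(-3670) + 52) = 1/(-448*(-1/3670) + 52) = 1/(224/1835 + 52) = 1/(95644/1835) = 1835/95644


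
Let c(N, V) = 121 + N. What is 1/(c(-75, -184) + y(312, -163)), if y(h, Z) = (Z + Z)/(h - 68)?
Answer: 122/5449 ≈ 0.022389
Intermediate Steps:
y(h, Z) = 2*Z/(-68 + h) (y(h, Z) = (2*Z)/(-68 + h) = 2*Z/(-68 + h))
1/(c(-75, -184) + y(312, -163)) = 1/((121 - 75) + 2*(-163)/(-68 + 312)) = 1/(46 + 2*(-163)/244) = 1/(46 + 2*(-163)*(1/244)) = 1/(46 - 163/122) = 1/(5449/122) = 122/5449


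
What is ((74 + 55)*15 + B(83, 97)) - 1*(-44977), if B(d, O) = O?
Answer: 47009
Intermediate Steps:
((74 + 55)*15 + B(83, 97)) - 1*(-44977) = ((74 + 55)*15 + 97) - 1*(-44977) = (129*15 + 97) + 44977 = (1935 + 97) + 44977 = 2032 + 44977 = 47009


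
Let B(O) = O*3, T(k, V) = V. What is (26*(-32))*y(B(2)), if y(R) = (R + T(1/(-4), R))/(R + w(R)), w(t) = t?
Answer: -832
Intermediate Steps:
B(O) = 3*O
y(R) = 1 (y(R) = (R + R)/(R + R) = (2*R)/((2*R)) = (2*R)*(1/(2*R)) = 1)
(26*(-32))*y(B(2)) = (26*(-32))*1 = -832*1 = -832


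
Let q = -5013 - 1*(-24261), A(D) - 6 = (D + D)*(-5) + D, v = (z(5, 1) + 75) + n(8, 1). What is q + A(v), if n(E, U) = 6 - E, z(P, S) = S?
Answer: 18588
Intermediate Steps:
v = 74 (v = (1 + 75) + (6 - 1*8) = 76 + (6 - 8) = 76 - 2 = 74)
A(D) = 6 - 9*D (A(D) = 6 + ((D + D)*(-5) + D) = 6 + ((2*D)*(-5) + D) = 6 + (-10*D + D) = 6 - 9*D)
q = 19248 (q = -5013 + 24261 = 19248)
q + A(v) = 19248 + (6 - 9*74) = 19248 + (6 - 666) = 19248 - 660 = 18588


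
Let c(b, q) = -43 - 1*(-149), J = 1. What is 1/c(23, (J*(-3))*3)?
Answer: 1/106 ≈ 0.0094340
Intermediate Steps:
c(b, q) = 106 (c(b, q) = -43 + 149 = 106)
1/c(23, (J*(-3))*3) = 1/106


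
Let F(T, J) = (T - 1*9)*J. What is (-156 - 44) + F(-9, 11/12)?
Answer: -433/2 ≈ -216.50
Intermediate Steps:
F(T, J) = J*(-9 + T) (F(T, J) = (T - 9)*J = (-9 + T)*J = J*(-9 + T))
(-156 - 44) + F(-9, 11/12) = (-156 - 44) + (11/12)*(-9 - 9) = -200 + (11*(1/12))*(-18) = -200 + (11/12)*(-18) = -200 - 33/2 = -433/2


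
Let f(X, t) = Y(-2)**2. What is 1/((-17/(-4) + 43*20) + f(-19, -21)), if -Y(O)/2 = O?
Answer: 4/3521 ≈ 0.0011360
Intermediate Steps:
Y(O) = -2*O
f(X, t) = 16 (f(X, t) = (-2*(-2))**2 = 4**2 = 16)
1/((-17/(-4) + 43*20) + f(-19, -21)) = 1/((-17/(-4) + 43*20) + 16) = 1/((-17*(-1/4) + 860) + 16) = 1/((17/4 + 860) + 16) = 1/(3457/4 + 16) = 1/(3521/4) = 4/3521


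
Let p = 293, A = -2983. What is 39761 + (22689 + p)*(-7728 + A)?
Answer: -246120441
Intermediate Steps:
39761 + (22689 + p)*(-7728 + A) = 39761 + (22689 + 293)*(-7728 - 2983) = 39761 + 22982*(-10711) = 39761 - 246160202 = -246120441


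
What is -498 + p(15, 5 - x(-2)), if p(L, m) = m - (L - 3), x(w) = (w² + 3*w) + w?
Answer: -501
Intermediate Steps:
x(w) = w² + 4*w
p(L, m) = 3 + m - L (p(L, m) = m - (-3 + L) = m + (3 - L) = 3 + m - L)
-498 + p(15, 5 - x(-2)) = -498 + (3 + (5 - (-2)*(4 - 2)) - 1*15) = -498 + (3 + (5 - (-2)*2) - 15) = -498 + (3 + (5 - 1*(-4)) - 15) = -498 + (3 + (5 + 4) - 15) = -498 + (3 + 9 - 15) = -498 - 3 = -501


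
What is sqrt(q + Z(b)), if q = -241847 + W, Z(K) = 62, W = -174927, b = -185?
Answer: 2*I*sqrt(104178) ≈ 645.53*I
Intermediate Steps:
q = -416774 (q = -241847 - 174927 = -416774)
sqrt(q + Z(b)) = sqrt(-416774 + 62) = sqrt(-416712) = 2*I*sqrt(104178)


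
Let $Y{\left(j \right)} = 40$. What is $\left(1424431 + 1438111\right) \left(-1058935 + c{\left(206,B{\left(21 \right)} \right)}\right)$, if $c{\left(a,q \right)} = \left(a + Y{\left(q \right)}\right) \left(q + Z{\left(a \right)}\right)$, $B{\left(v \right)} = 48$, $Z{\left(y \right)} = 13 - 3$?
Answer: $-2990403163514$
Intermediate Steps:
$Z{\left(y \right)} = 10$
$c{\left(a,q \right)} = \left(10 + q\right) \left(40 + a\right)$ ($c{\left(a,q \right)} = \left(a + 40\right) \left(q + 10\right) = \left(40 + a\right) \left(10 + q\right) = \left(10 + q\right) \left(40 + a\right)$)
$\left(1424431 + 1438111\right) \left(-1058935 + c{\left(206,B{\left(21 \right)} \right)}\right) = \left(1424431 + 1438111\right) \left(-1058935 + \left(400 + 10 \cdot 206 + 40 \cdot 48 + 206 \cdot 48\right)\right) = 2862542 \left(-1058935 + \left(400 + 2060 + 1920 + 9888\right)\right) = 2862542 \left(-1058935 + 14268\right) = 2862542 \left(-1044667\right) = -2990403163514$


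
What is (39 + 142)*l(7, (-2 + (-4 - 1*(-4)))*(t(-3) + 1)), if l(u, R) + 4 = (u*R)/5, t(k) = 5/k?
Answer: -5792/15 ≈ -386.13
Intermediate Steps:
l(u, R) = -4 + R*u/5 (l(u, R) = -4 + (u*R)/5 = -4 + (R*u)*(⅕) = -4 + R*u/5)
(39 + 142)*l(7, (-2 + (-4 - 1*(-4)))*(t(-3) + 1)) = (39 + 142)*(-4 + (⅕)*((-2 + (-4 - 1*(-4)))*(5/(-3) + 1))*7) = 181*(-4 + (⅕)*((-2 + (-4 + 4))*(5*(-⅓) + 1))*7) = 181*(-4 + (⅕)*((-2 + 0)*(-5/3 + 1))*7) = 181*(-4 + (⅕)*(-2*(-⅔))*7) = 181*(-4 + (⅕)*(4/3)*7) = 181*(-4 + 28/15) = 181*(-32/15) = -5792/15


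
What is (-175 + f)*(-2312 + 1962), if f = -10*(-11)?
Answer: 22750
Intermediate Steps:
f = 110
(-175 + f)*(-2312 + 1962) = (-175 + 110)*(-2312 + 1962) = -65*(-350) = 22750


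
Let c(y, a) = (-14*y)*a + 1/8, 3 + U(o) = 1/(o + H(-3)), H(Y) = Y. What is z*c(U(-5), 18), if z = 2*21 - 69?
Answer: -170127/8 ≈ -21266.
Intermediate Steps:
z = -27 (z = 42 - 69 = -27)
U(o) = -3 + 1/(-3 + o) (U(o) = -3 + 1/(o - 3) = -3 + 1/(-3 + o))
c(y, a) = ⅛ - 14*a*y (c(y, a) = -14*a*y + ⅛ = ⅛ - 14*a*y)
z*c(U(-5), 18) = -27*(⅛ - 14*18*(10 - 3*(-5))/(-3 - 5)) = -27*(⅛ - 14*18*(10 + 15)/(-8)) = -27*(⅛ - 14*18*(-⅛*25)) = -27*(⅛ - 14*18*(-25/8)) = -27*(⅛ + 1575/2) = -27*6301/8 = -170127/8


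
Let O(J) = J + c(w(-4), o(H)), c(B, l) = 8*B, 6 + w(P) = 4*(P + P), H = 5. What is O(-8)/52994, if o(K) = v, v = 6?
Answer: -156/26497 ≈ -0.0058875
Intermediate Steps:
w(P) = -6 + 8*P (w(P) = -6 + 4*(P + P) = -6 + 4*(2*P) = -6 + 8*P)
o(K) = 6
O(J) = -304 + J (O(J) = J + 8*(-6 + 8*(-4)) = J + 8*(-6 - 32) = J + 8*(-38) = J - 304 = -304 + J)
O(-8)/52994 = (-304 - 8)/52994 = -312*1/52994 = -156/26497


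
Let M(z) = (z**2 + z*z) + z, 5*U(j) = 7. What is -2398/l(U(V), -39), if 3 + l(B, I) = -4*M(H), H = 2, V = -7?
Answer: 2398/43 ≈ 55.767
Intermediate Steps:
U(j) = 7/5 (U(j) = (1/5)*7 = 7/5)
M(z) = z + 2*z**2 (M(z) = (z**2 + z**2) + z = 2*z**2 + z = z + 2*z**2)
l(B, I) = -43 (l(B, I) = -3 - 8*(1 + 2*2) = -3 - 8*(1 + 4) = -3 - 8*5 = -3 - 4*10 = -3 - 40 = -43)
-2398/l(U(V), -39) = -2398/(-43) = -2398*(-1/43) = 2398/43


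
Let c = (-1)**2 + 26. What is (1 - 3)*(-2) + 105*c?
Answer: 2839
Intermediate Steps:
c = 27 (c = 1 + 26 = 27)
(1 - 3)*(-2) + 105*c = (1 - 3)*(-2) + 105*27 = -2*(-2) + 2835 = 4 + 2835 = 2839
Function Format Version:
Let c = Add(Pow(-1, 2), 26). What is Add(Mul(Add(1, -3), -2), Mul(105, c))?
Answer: 2839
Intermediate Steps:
c = 27 (c = Add(1, 26) = 27)
Add(Mul(Add(1, -3), -2), Mul(105, c)) = Add(Mul(Add(1, -3), -2), Mul(105, 27)) = Add(Mul(-2, -2), 2835) = Add(4, 2835) = 2839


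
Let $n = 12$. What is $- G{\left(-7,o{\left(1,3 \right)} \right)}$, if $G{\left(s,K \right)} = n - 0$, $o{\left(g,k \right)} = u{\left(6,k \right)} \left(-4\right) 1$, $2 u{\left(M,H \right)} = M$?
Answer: $-12$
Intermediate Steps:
$u{\left(M,H \right)} = \frac{M}{2}$
$o{\left(g,k \right)} = -12$ ($o{\left(g,k \right)} = \frac{1}{2} \cdot 6 \left(-4\right) 1 = 3 \left(-4\right) 1 = \left(-12\right) 1 = -12$)
$G{\left(s,K \right)} = 12$ ($G{\left(s,K \right)} = 12 - 0 = 12 + 0 = 12$)
$- G{\left(-7,o{\left(1,3 \right)} \right)} = \left(-1\right) 12 = -12$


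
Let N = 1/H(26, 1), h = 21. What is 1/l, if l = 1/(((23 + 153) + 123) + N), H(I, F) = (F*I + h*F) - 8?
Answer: 11662/39 ≈ 299.03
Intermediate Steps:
H(I, F) = -8 + 21*F + F*I (H(I, F) = (F*I + 21*F) - 8 = (21*F + F*I) - 8 = -8 + 21*F + F*I)
N = 1/39 (N = 1/(-8 + 21*1 + 1*26) = 1/(-8 + 21 + 26) = 1/39 ≈ 0.025641)
l = 39/11662 (l = 1/(((23 + 153) + 123) + 1/39) = 1/((176 + 123) + 1/39) = 1/(299 + 1/39) = 1/(11662/39) = 39/11662 ≈ 0.0033442)
1/l = 1/(39/11662) = 11662/39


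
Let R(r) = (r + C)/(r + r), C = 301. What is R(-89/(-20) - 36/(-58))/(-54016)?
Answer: -177521/317722112 ≈ -0.00055873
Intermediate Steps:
R(r) = (301 + r)/(2*r) (R(r) = (r + 301)/(r + r) = (301 + r)/((2*r)) = (301 + r)*(1/(2*r)) = (301 + r)/(2*r))
R(-89/(-20) - 36/(-58))/(-54016) = ((301 + (-89/(-20) - 36/(-58)))/(2*(-89/(-20) - 36/(-58))))/(-54016) = ((301 + (-89*(-1/20) - 36*(-1/58)))/(2*(-89*(-1/20) - 36*(-1/58))))*(-1/54016) = ((301 + (89/20 + 18/29))/(2*(89/20 + 18/29)))*(-1/54016) = ((301 + 2941/580)/(2*(2941/580)))*(-1/54016) = ((½)*(580/2941)*(177521/580))*(-1/54016) = (177521/5882)*(-1/54016) = -177521/317722112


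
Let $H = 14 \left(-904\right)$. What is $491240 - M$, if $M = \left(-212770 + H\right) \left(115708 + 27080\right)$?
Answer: $32188618928$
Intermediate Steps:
$H = -12656$
$M = -32188127688$ ($M = \left(-212770 - 12656\right) \left(115708 + 27080\right) = \left(-225426\right) 142788 = -32188127688$)
$491240 - M = 491240 - -32188127688 = 491240 + 32188127688 = 32188618928$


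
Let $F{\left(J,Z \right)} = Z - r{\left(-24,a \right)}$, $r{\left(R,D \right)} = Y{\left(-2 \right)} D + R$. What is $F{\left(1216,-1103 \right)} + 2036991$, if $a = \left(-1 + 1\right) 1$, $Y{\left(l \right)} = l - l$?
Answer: $2035912$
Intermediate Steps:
$Y{\left(l \right)} = 0$
$a = 0$ ($a = 0 \cdot 1 = 0$)
$r{\left(R,D \right)} = R$ ($r{\left(R,D \right)} = 0 D + R = 0 + R = R$)
$F{\left(J,Z \right)} = 24 + Z$ ($F{\left(J,Z \right)} = Z - -24 = Z + 24 = 24 + Z$)
$F{\left(1216,-1103 \right)} + 2036991 = \left(24 - 1103\right) + 2036991 = -1079 + 2036991 = 2035912$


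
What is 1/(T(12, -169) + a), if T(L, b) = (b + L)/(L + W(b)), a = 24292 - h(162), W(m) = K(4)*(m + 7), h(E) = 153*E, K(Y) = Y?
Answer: -636/314027 ≈ -0.0020253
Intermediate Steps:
W(m) = 28 + 4*m (W(m) = 4*(m + 7) = 4*(7 + m) = 28 + 4*m)
a = -494 (a = 24292 - 153*162 = 24292 - 1*24786 = 24292 - 24786 = -494)
T(L, b) = (L + b)/(28 + L + 4*b) (T(L, b) = (b + L)/(L + (28 + 4*b)) = (L + b)/(28 + L + 4*b))
1/(T(12, -169) + a) = 1/((12 - 169)/(28 + 12 + 4*(-169)) - 494) = 1/(-157/(28 + 12 - 676) - 494) = 1/(-157/(-636) - 494) = 1/(-1/636*(-157) - 494) = 1/(157/636 - 494) = 1/(-314027/636) = -636/314027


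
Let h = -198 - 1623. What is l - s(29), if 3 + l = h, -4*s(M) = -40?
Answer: -1834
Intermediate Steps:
s(M) = 10 (s(M) = -¼*(-40) = 10)
h = -1821
l = -1824 (l = -3 - 1821 = -1824)
l - s(29) = -1824 - 1*10 = -1824 - 10 = -1834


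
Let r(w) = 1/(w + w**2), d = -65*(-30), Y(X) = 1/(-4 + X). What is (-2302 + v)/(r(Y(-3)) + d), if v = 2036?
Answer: -1596/11651 ≈ -0.13698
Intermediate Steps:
d = 1950
(-2302 + v)/(r(Y(-3)) + d) = (-2302 + 2036)/(1/((1/(-4 - 3))*(1 + 1/(-4 - 3))) + 1950) = -266/(1/((1/(-7))*(1 + 1/(-7))) + 1950) = -266/(1/((-1/7)*(1 - 1/7)) + 1950) = -266/(-7/6/7 + 1950) = -266/(-7*7/6 + 1950) = -266/(-49/6 + 1950) = -266/11651/6 = -266*6/11651 = -1596/11651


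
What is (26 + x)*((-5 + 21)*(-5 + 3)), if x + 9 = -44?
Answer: 864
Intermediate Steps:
x = -53 (x = -9 - 44 = -53)
(26 + x)*((-5 + 21)*(-5 + 3)) = (26 - 53)*((-5 + 21)*(-5 + 3)) = -432*(-2) = -27*(-32) = 864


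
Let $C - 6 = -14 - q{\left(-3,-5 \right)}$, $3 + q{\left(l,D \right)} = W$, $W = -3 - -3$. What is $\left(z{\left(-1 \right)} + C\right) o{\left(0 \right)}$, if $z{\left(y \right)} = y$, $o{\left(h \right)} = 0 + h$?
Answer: $0$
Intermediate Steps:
$o{\left(h \right)} = h$
$W = 0$ ($W = -3 + 3 = 0$)
$q{\left(l,D \right)} = -3$ ($q{\left(l,D \right)} = -3 + 0 = -3$)
$C = -5$ ($C = 6 - 11 = -5$)
$\left(z{\left(-1 \right)} + C\right) o{\left(0 \right)} = \left(-1 - 5\right) 0 = \left(-6\right) 0 = 0$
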